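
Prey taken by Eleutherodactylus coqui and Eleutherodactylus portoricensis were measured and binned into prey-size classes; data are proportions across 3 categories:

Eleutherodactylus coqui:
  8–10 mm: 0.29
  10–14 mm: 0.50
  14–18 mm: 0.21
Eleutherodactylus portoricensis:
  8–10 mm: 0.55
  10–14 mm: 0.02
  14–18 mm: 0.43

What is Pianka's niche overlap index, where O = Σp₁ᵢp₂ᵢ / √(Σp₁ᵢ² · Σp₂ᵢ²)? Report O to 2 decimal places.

Σ p₁ᵢp₂ᵢ = 0.1595 + 0.0100 + 0.0903 = 0.2598
Σp_1ᵢ² = 0.29² + 0.50² + 0.21² = 0.0841 + 0.2500 + 0.0441 = 0.3782
Σp_2ᵢ² = 0.55² + 0.02² + 0.43² = 0.3025 + 0.0004 + 0.1849 = 0.4878
O = 0.2598 / √(0.3782 × 0.4878) = 0.2598 / 0.42952 = 0.6049

0.60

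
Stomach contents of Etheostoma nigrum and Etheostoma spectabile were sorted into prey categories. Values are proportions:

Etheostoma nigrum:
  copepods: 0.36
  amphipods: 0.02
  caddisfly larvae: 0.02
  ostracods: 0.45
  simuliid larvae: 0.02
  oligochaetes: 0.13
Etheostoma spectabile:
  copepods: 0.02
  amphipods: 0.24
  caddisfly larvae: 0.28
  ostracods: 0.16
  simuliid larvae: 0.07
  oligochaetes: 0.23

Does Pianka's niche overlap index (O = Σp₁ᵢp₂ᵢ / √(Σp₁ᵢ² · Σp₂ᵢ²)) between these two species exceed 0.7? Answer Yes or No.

No

Σ p₁ᵢp₂ᵢ = 0.0072 + 0.0048 + 0.0056 + 0.0720 + 0.0014 + 0.0299 = 0.1209
Σp_1ᵢ² = 0.36² + 0.02² + 0.02² + 0.45² + 0.02² + 0.13² = 0.1296 + 0.0004 + 0.0004 + 0.2025 + 0.0004 + 0.0169 = 0.3502
Σp_2ᵢ² = 0.02² + 0.24² + 0.28² + 0.16² + 0.07² + 0.23² = 0.0004 + 0.0576 + 0.0784 + 0.0256 + 0.0049 + 0.0529 = 0.2198
O = 0.1209 / √(0.3502 × 0.2198) = 0.1209 / 0.27744 = 0.4358
O = 0.4358 < 0.7 → No.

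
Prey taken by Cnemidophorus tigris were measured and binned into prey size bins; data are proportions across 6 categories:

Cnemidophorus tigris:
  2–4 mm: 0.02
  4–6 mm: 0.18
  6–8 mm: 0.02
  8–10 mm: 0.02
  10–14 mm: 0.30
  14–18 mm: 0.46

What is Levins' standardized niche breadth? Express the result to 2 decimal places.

Σpᵢ² = 0.02² + 0.18² + 0.02² + 0.02² + 0.30² + 0.46² = 0.0004 + 0.0324 + 0.0004 + 0.0004 + 0.0900 + 0.2116 = 0.3352
B = 1 / 0.3352 = 2.9833
Bₛ = (B − 1)/(n − 1) = (2.9833 − 1)/(6 − 1) = 1.9833/5 = 0.3967

0.40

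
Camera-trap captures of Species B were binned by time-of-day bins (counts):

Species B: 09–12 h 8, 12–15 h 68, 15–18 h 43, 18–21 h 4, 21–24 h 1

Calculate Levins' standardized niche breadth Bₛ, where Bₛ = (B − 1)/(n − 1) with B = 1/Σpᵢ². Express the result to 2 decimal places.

0.34

Proportions for Species B (n=124): 8/124=0.0645, 68/124=0.5484, 43/124=0.3468, 4/124=0.0323, 1/124=0.0081
Σpᵢ² = 0.0645² + 0.5484² + 0.3468² + 0.0323² + 0.0081² = 0.004160 + 0.300743 + 0.120270 + 0.001043 + 0.000066 = 0.426282
B = 1 / 0.426282 = 2.3459
Bₛ = (B − 1)/(n − 1) = (2.3459 − 1)/(5 − 1) = 1.3459/4 = 0.3365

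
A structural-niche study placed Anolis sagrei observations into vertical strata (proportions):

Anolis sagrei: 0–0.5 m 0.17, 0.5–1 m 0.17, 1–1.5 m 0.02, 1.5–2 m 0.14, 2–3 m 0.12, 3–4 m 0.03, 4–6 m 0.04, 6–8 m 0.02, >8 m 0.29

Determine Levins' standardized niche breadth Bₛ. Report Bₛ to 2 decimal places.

0.57

Σpᵢ² = 0.17² + 0.17² + 0.02² + 0.14² + 0.12² + 0.03² + 0.04² + 0.02² + 0.29² = 0.0289 + 0.0289 + 0.0004 + 0.0196 + 0.0144 + 0.0009 + 0.0016 + 0.0004 + 0.0841 = 0.1792
B = 1 / 0.1792 = 5.5804
Bₛ = (B − 1)/(n − 1) = (5.5804 − 1)/(9 − 1) = 4.5804/8 = 0.5726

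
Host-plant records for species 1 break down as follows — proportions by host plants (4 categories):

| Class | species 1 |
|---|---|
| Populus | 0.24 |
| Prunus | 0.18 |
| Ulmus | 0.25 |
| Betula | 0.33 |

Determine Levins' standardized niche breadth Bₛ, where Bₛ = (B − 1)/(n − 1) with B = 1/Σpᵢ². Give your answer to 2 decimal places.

Σpᵢ² = 0.24² + 0.18² + 0.25² + 0.33² = 0.0576 + 0.0324 + 0.0625 + 0.1089 = 0.2614
B = 1 / 0.2614 = 3.8256
Bₛ = (B − 1)/(n − 1) = (3.8256 − 1)/(4 − 1) = 2.8256/3 = 0.9419

0.94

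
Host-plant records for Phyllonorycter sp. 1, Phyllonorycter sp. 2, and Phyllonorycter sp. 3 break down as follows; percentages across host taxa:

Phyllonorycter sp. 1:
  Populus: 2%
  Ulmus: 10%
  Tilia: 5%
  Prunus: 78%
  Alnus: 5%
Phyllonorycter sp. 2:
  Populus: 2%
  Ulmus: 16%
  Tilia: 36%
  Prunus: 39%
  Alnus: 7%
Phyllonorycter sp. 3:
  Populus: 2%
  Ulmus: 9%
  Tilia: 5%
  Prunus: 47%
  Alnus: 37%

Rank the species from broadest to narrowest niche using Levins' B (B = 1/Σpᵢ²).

Convert percentages to proportions (divide by 100).
Σp_1ᵢ² = 0.02² + 0.10² + 0.05² + 0.78² + 0.05² = 0.0004 + 0.0100 + 0.0025 + 0.6084 + 0.0025 = 0.6238
B_1 = 1 / 0.6238 = 1.6031
Σp_2ᵢ² = 0.02² + 0.16² + 0.36² + 0.39² + 0.07² = 0.0004 + 0.0256 + 0.1296 + 0.1521 + 0.0049 = 0.3126
B_2 = 1 / 0.3126 = 3.1990
Σp_3ᵢ² = 0.02² + 0.09² + 0.05² + 0.47² + 0.37² = 0.0004 + 0.0081 + 0.0025 + 0.2209 + 0.1369 = 0.3688
B_3 = 1 / 0.3688 = 2.7115
Ranking by B (broadest → narrowest): Phyllonorycter sp. 2 (3.20) > Phyllonorycter sp. 3 (2.71) > Phyllonorycter sp. 1 (1.60)

Phyllonorycter sp. 2 > Phyllonorycter sp. 3 > Phyllonorycter sp. 1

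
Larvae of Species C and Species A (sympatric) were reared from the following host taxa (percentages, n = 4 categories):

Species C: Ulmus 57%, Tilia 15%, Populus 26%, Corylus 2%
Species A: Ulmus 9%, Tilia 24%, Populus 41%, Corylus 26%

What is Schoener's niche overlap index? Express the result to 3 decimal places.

Convert percentages to proportions (divide by 100).
Σ|p₁ᵢ − p₂ᵢ| = 0.48 + 0.09 + 0.15 + 0.24 = 0.96
D = 1 − ½ × 0.96 = 1 − 0.480 = 0.52000

0.520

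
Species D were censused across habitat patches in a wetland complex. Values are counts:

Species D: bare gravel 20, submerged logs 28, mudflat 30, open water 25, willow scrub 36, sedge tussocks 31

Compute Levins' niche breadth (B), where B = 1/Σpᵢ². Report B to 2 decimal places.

Proportions for Species D (n=170): 20/170=0.1176, 28/170=0.1647, 30/170=0.1765, 25/170=0.1471, 36/170=0.2118, 31/170=0.1824
Σpᵢ² = 0.1176² + 0.1647² + 0.1765² + 0.1471² + 0.2118² + 0.1824² = 0.013830 + 0.027126 + 0.031152 + 0.021638 + 0.044859 + 0.033270 = 0.171875
B = 1 / 0.171875 = 5.8182

5.82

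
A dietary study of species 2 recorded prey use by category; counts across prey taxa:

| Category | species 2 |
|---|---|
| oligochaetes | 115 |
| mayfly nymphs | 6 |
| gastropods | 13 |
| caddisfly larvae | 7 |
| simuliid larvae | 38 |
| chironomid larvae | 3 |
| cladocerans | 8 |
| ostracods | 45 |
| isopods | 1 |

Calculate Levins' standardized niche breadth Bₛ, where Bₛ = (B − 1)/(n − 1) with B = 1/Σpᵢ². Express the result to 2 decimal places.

Proportions for species 2 (n=236): 115/236=0.4873, 6/236=0.0254, 13/236=0.0551, 7/236=0.0297, 38/236=0.1610, 3/236=0.0127, 8/236=0.0339, 45/236=0.1907, 1/236=0.0042
Σpᵢ² = 0.4873² + 0.0254² + 0.0551² + 0.0297² + 0.1610² + 0.0127² + 0.0339² + 0.1907² + 0.0042² = 0.237461 + 0.000645 + 0.003036 + 0.000882 + 0.025921 + 0.000161 + 0.001149 + 0.036366 + 0.000018 = 0.305639
B = 1 / 0.305639 = 3.2718
Bₛ = (B − 1)/(n − 1) = (3.2718 − 1)/(9 − 1) = 2.2718/8 = 0.2840

0.28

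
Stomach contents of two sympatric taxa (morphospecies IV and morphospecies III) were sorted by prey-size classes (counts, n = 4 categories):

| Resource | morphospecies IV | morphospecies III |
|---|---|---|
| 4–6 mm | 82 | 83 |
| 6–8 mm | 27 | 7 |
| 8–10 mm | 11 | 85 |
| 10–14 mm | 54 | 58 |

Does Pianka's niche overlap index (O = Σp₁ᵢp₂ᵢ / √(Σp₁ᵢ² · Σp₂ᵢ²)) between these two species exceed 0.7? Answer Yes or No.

Proportions for morphospecies IV (n=174): 82/174=0.4713, 27/174=0.1552, 11/174=0.0632, 54/174=0.3103
Proportions for morphospecies III (n=233): 83/233=0.3562, 7/233=0.0300, 85/233=0.3648, 58/233=0.2489
Σ p₁ᵢp₂ᵢ = 0.167877 + 0.004656 + 0.023055 + 0.077234 = 0.272822
Σp_1ᵢ² = 0.4713² + 0.1552² + 0.0632² + 0.3103² = 0.222124 + 0.024087 + 0.003994 + 0.096286 = 0.346491
Σp_2ᵢ² = 0.3562² + 0.0300² + 0.3648² + 0.2489² = 0.126878 + 0.000900 + 0.133079 + 0.061951 = 0.322808
O = 0.272822 / √(0.346491 × 0.322808) = 0.272822 / 0.3344399 = 0.8158
O = 0.8158 > 0.7 → Yes.

Yes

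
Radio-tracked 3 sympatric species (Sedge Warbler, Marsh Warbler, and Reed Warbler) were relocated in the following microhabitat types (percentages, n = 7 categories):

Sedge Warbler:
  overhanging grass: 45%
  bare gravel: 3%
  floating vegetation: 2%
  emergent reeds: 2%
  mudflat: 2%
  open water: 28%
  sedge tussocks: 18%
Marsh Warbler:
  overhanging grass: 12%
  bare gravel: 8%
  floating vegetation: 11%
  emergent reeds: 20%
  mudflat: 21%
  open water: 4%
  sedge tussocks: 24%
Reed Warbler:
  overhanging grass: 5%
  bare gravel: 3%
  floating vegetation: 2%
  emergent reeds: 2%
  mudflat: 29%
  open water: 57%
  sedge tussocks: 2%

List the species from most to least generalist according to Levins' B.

Marsh Warbler > Sedge Warbler > Reed Warbler

Convert percentages to proportions (divide by 100).
Σp_Sedgᵢ² = 0.45² + 0.03² + 0.02² + 0.02² + 0.02² + 0.28² + 0.18² = 0.2025 + 0.0009 + 0.0004 + 0.0004 + 0.0004 + 0.0784 + 0.0324 = 0.3154
B_Sedg = 1 / 0.3154 = 3.1706
Σp_Marsᵢ² = 0.12² + 0.08² + 0.11² + 0.20² + 0.21² + 0.04² + 0.24² = 0.0144 + 0.0064 + 0.0121 + 0.0400 + 0.0441 + 0.0016 + 0.0576 = 0.1762
B_Mars = 1 / 0.1762 = 5.6754
Σp_Reedᵢ² = 0.05² + 0.03² + 0.02² + 0.02² + 0.29² + 0.57² + 0.02² = 0.0025 + 0.0009 + 0.0004 + 0.0004 + 0.0841 + 0.3249 + 0.0004 = 0.4136
B_Reed = 1 / 0.4136 = 2.4178
Ranking by B (broadest → narrowest): Marsh Warbler (5.68) > Sedge Warbler (3.17) > Reed Warbler (2.42)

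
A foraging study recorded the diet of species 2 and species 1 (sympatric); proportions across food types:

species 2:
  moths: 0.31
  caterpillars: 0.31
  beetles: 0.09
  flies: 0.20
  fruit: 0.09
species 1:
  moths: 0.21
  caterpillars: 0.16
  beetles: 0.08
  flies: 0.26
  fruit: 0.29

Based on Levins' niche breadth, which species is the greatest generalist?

Σp_2ᵢ² = 0.31² + 0.31² + 0.09² + 0.20² + 0.09² = 0.0961 + 0.0961 + 0.0081 + 0.0400 + 0.0081 = 0.2484
B_2 = 1 / 0.2484 = 4.0258
Σp_1ᵢ² = 0.21² + 0.16² + 0.08² + 0.26² + 0.29² = 0.0441 + 0.0256 + 0.0064 + 0.0676 + 0.0841 = 0.2278
B_1 = 1 / 0.2278 = 4.3898
Highest B → broadest niche (most generalist): species 1 (B = 4.39).

species 1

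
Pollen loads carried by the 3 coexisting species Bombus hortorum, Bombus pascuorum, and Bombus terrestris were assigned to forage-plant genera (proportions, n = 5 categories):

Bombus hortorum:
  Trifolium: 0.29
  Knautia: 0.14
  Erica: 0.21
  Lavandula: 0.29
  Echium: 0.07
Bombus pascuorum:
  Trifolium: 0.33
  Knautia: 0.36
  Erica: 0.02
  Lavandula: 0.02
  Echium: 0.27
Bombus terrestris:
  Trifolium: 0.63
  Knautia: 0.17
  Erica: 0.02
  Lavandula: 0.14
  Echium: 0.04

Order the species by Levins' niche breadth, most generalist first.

Σp_hortᵢ² = 0.29² + 0.14² + 0.21² + 0.29² + 0.07² = 0.0841 + 0.0196 + 0.0441 + 0.0841 + 0.0049 = 0.2368
B_hort = 1 / 0.2368 = 4.2230
Σp_pascᵢ² = 0.33² + 0.36² + 0.02² + 0.02² + 0.27² = 0.1089 + 0.1296 + 0.0004 + 0.0004 + 0.0729 = 0.3122
B_pasc = 1 / 0.3122 = 3.2031
Σp_terrᵢ² = 0.63² + 0.17² + 0.02² + 0.14² + 0.04² = 0.3969 + 0.0289 + 0.0004 + 0.0196 + 0.0016 = 0.4474
B_terr = 1 / 0.4474 = 2.2351
Ranking by B (broadest → narrowest): Bombus hortorum (4.22) > Bombus pascuorum (3.20) > Bombus terrestris (2.24)

Bombus hortorum > Bombus pascuorum > Bombus terrestris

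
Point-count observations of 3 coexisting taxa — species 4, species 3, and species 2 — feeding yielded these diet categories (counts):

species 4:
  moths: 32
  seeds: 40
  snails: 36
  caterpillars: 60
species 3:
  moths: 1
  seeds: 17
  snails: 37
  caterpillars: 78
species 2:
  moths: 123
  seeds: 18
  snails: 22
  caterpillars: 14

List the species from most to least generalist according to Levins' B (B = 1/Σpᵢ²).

Proportions for species 4 (n=168): 32/168=0.1905, 40/168=0.2381, 36/168=0.2143, 60/168=0.3571
Proportions for species 3 (n=133): 1/133=0.0075, 17/133=0.1278, 37/133=0.2782, 78/133=0.5865
Proportions for species 2 (n=177): 123/177=0.6949, 18/177=0.1017, 22/177=0.1243, 14/177=0.0791
Σp_4ᵢ² = 0.1905² + 0.2381² + 0.2143² + 0.3571² = 0.036290 + 0.056692 + 0.045924 + 0.127520 = 0.266426
B_4 = 1 / 0.266426 = 3.7534
Σp_3ᵢ² = 0.0075² + 0.1278² + 0.2782² + 0.5865² = 0.000056 + 0.016333 + 0.077395 + 0.343982 = 0.437766
B_3 = 1 / 0.437766 = 2.2843
Σp_2ᵢ² = 0.6949² + 0.1017² + 0.1243² + 0.0791² = 0.482886 + 0.010343 + 0.015450 + 0.006257 = 0.514936
B_2 = 1 / 0.514936 = 1.9420
Ranking by B (broadest → narrowest): species 4 (3.75) > species 3 (2.28) > species 2 (1.94)

species 4 > species 3 > species 2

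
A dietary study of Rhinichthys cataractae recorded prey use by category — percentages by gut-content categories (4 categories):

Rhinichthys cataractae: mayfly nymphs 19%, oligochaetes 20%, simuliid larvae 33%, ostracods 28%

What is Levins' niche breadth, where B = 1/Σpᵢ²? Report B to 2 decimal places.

3.80

Convert percentages to proportions (divide by 100).
Σpᵢ² = 0.19² + 0.20² + 0.33² + 0.28² = 0.0361 + 0.0400 + 0.1089 + 0.0784 = 0.2634
B = 1 / 0.2634 = 3.7965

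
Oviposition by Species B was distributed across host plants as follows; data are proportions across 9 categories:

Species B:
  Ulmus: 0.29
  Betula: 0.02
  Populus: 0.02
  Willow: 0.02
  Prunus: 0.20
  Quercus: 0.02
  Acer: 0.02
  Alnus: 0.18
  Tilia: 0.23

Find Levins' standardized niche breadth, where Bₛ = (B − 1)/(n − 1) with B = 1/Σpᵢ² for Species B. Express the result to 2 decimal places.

0.47

Σpᵢ² = 0.29² + 0.02² + 0.02² + 0.02² + 0.20² + 0.02² + 0.02² + 0.18² + 0.23² = 0.0841 + 0.0004 + 0.0004 + 0.0004 + 0.0400 + 0.0004 + 0.0004 + 0.0324 + 0.0529 = 0.2114
B = 1 / 0.2114 = 4.7304
Bₛ = (B − 1)/(n − 1) = (4.7304 − 1)/(9 − 1) = 3.7304/8 = 0.4663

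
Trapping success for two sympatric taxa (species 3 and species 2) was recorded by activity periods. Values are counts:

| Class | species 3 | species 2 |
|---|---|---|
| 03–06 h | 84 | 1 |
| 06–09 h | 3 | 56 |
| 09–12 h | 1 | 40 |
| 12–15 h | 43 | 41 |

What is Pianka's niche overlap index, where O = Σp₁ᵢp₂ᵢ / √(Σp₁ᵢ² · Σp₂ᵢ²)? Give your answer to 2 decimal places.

Proportions for species 3 (n=131): 84/131=0.6412, 3/131=0.0229, 1/131=0.0076, 43/131=0.3282
Proportions for species 2 (n=138): 1/138=0.0072, 56/138=0.4058, 40/138=0.2899, 41/138=0.2971
Σ p₁ᵢp₂ᵢ = 0.004617 + 0.009293 + 0.002203 + 0.097508 = 0.113621
Σp_1ᵢ² = 0.6412² + 0.0229² + 0.0076² + 0.3282² = 0.411137 + 0.000524 + 0.000058 + 0.107715 = 0.519434
Σp_2ᵢ² = 0.0072² + 0.4058² + 0.2899² + 0.2971² = 0.000052 + 0.164674 + 0.084042 + 0.088268 = 0.337036
O = 0.113621 / √(0.519434 × 0.337036) = 0.113621 / 0.4184112 = 0.2716

0.27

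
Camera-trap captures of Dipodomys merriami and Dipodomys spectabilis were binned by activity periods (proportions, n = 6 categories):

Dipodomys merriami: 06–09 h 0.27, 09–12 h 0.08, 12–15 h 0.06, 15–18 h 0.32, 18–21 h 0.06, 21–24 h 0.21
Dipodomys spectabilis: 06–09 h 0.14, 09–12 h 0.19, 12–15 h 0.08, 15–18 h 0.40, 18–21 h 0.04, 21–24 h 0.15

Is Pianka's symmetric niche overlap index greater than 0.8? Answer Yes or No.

Σ p₁ᵢp₂ᵢ = 0.0378 + 0.0152 + 0.0048 + 0.1280 + 0.0024 + 0.0315 = 0.2197
Σp_1ᵢ² = 0.27² + 0.08² + 0.06² + 0.32² + 0.06² + 0.21² = 0.0729 + 0.0064 + 0.0036 + 0.1024 + 0.0036 + 0.0441 = 0.2330
Σp_2ᵢ² = 0.14² + 0.19² + 0.08² + 0.40² + 0.04² + 0.15² = 0.0196 + 0.0361 + 0.0064 + 0.1600 + 0.0016 + 0.0225 = 0.2462
O = 0.2197 / √(0.2330 × 0.2462) = 0.2197 / 0.23951 = 0.9173
O = 0.9173 > 0.8 → Yes.

Yes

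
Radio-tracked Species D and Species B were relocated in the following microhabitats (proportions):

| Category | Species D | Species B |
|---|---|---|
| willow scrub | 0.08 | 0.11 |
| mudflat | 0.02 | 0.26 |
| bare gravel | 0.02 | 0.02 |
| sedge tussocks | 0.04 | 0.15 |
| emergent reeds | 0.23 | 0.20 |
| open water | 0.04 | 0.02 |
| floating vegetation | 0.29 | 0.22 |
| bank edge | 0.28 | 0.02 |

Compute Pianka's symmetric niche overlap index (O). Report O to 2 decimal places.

Σ p₁ᵢp₂ᵢ = 0.0088 + 0.0052 + 0.0004 + 0.0060 + 0.0460 + 0.0008 + 0.0638 + 0.0056 = 0.1366
Σp_1ᵢ² = 0.08² + 0.02² + 0.02² + 0.04² + 0.23² + 0.04² + 0.29² + 0.28² = 0.0064 + 0.0004 + 0.0004 + 0.0016 + 0.0529 + 0.0016 + 0.0841 + 0.0784 = 0.2258
Σp_2ᵢ² = 0.11² + 0.26² + 0.02² + 0.15² + 0.20² + 0.02² + 0.22² + 0.02² = 0.0121 + 0.0676 + 0.0004 + 0.0225 + 0.0400 + 0.0004 + 0.0484 + 0.0004 = 0.1918
O = 0.1366 / √(0.2258 × 0.1918) = 0.1366 / 0.20811 = 0.6564

0.66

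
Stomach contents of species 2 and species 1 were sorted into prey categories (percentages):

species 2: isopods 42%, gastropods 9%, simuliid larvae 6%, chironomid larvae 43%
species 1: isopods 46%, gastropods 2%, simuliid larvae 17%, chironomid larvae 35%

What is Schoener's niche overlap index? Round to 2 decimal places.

0.85

Convert percentages to proportions (divide by 100).
Σ|p₁ᵢ − p₂ᵢ| = 0.04 + 0.07 + 0.11 + 0.08 = 0.30
D = 1 − ½ × 0.30 = 1 − 0.150 = 0.8500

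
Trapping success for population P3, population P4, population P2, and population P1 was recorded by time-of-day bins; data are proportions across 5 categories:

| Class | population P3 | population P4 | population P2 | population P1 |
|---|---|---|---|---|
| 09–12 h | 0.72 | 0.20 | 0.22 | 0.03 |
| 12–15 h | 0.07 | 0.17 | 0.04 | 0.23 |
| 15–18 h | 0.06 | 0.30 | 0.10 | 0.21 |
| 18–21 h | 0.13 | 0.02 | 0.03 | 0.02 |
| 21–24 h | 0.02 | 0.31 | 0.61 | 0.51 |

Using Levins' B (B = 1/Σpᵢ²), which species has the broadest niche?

Σp_P3ᵢ² = 0.72² + 0.07² + 0.06² + 0.13² + 0.02² = 0.5184 + 0.0049 + 0.0036 + 0.0169 + 0.0004 = 0.5442
B_P3 = 1 / 0.5442 = 1.8376
Σp_P4ᵢ² = 0.20² + 0.17² + 0.30² + 0.02² + 0.31² = 0.0400 + 0.0289 + 0.0900 + 0.0004 + 0.0961 = 0.2554
B_P4 = 1 / 0.2554 = 3.9154
Σp_P2ᵢ² = 0.22² + 0.04² + 0.10² + 0.03² + 0.61² = 0.0484 + 0.0016 + 0.0100 + 0.0009 + 0.3721 = 0.4330
B_P2 = 1 / 0.4330 = 2.3095
Σp_P1ᵢ² = 0.03² + 0.23² + 0.21² + 0.02² + 0.51² = 0.0009 + 0.0529 + 0.0441 + 0.0004 + 0.2601 = 0.3584
B_P1 = 1 / 0.3584 = 2.7902
Highest B → broadest niche (most generalist): population P4 (B = 3.92).

population P4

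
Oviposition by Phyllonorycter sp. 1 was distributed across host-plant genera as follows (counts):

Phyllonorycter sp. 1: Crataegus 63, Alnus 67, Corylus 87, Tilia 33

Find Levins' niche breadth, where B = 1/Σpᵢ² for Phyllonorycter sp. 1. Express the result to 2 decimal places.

Proportions for Phyllonorycter sp. 1 (n=250): 63/250=0.2520, 67/250=0.2680, 87/250=0.3480, 33/250=0.1320
Σpᵢ² = 0.2520² + 0.2680² + 0.3480² + 0.1320² = 0.063504 + 0.071824 + 0.121104 + 0.017424 = 0.273856
B = 1 / 0.273856 = 3.6516

3.65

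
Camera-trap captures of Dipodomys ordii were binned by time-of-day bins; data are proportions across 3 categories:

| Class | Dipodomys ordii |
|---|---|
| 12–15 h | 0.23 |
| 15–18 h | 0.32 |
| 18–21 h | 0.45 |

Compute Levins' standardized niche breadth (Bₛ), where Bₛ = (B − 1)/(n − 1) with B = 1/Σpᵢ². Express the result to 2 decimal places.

Σpᵢ² = 0.23² + 0.32² + 0.45² = 0.0529 + 0.1024 + 0.2025 = 0.3578
B = 1 / 0.3578 = 2.7949
Bₛ = (B − 1)/(n − 1) = (2.7949 − 1)/(3 − 1) = 1.7949/2 = 0.8975

0.90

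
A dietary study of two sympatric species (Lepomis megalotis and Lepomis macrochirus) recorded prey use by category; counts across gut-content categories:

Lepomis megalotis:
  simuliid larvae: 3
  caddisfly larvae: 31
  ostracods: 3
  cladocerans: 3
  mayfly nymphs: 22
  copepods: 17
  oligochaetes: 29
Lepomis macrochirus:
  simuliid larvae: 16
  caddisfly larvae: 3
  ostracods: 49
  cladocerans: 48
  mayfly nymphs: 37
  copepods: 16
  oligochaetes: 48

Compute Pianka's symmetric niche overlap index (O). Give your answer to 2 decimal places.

Proportions for Lepomis megalotis (n=108): 3/108=0.0278, 31/108=0.2870, 3/108=0.0278, 3/108=0.0278, 22/108=0.2037, 17/108=0.1574, 29/108=0.2685
Proportions for Lepomis macrochirus (n=217): 16/217=0.0737, 3/217=0.0138, 49/217=0.2258, 48/217=0.2212, 37/217=0.1705, 16/217=0.0737, 48/217=0.2212
Σ p₁ᵢp₂ᵢ = 0.002049 + 0.003961 + 0.006277 + 0.006149 + 0.034731 + 0.011600 + 0.059392 = 0.124159
Σp_1ᵢ² = 0.0278² + 0.2870² + 0.0278² + 0.0278² + 0.2037² + 0.1574² + 0.2685² = 0.000773 + 0.082369 + 0.000773 + 0.000773 + 0.041494 + 0.024775 + 0.072092 = 0.223049
Σp_2ᵢ² = 0.0737² + 0.0138² + 0.2258² + 0.2212² + 0.1705² + 0.0737² + 0.2212² = 0.005432 + 0.000190 + 0.050986 + 0.048929 + 0.029070 + 0.005432 + 0.048929 = 0.188968
O = 0.124159 / √(0.223049 × 0.188968) = 0.124159 / 0.2053025 = 0.6048

0.60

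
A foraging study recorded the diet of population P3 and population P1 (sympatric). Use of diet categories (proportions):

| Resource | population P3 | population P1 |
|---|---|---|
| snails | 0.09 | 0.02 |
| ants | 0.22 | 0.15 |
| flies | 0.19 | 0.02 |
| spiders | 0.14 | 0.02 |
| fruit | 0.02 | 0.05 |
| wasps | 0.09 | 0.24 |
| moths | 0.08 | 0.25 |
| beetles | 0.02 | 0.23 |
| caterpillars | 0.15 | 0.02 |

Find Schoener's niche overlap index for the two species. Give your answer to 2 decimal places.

0.44

Σ|p₁ᵢ − p₂ᵢ| = 0.07 + 0.07 + 0.17 + 0.12 + 0.03 + 0.15 + 0.17 + 0.21 + 0.13 = 1.12
D = 1 − ½ × 1.12 = 1 − 0.560 = 0.4400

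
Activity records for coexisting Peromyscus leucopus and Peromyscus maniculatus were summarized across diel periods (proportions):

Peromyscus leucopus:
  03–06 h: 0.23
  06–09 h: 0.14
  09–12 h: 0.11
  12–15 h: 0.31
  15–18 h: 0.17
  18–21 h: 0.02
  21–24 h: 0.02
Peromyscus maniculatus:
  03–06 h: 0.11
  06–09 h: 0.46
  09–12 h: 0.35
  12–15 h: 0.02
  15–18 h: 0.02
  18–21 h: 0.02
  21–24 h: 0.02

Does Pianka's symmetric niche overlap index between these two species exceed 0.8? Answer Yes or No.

No

Σ p₁ᵢp₂ᵢ = 0.0253 + 0.0644 + 0.0385 + 0.0062 + 0.0034 + 0.0004 + 0.0004 = 0.1386
Σp_1ᵢ² = 0.23² + 0.14² + 0.11² + 0.31² + 0.17² + 0.02² + 0.02² = 0.0529 + 0.0196 + 0.0121 + 0.0961 + 0.0289 + 0.0004 + 0.0004 = 0.2104
Σp_2ᵢ² = 0.11² + 0.46² + 0.35² + 0.02² + 0.02² + 0.02² + 0.02² = 0.0121 + 0.2116 + 0.1225 + 0.0004 + 0.0004 + 0.0004 + 0.0004 = 0.3478
O = 0.1386 / √(0.2104 × 0.3478) = 0.1386 / 0.27051 = 0.5124
O = 0.5124 < 0.8 → No.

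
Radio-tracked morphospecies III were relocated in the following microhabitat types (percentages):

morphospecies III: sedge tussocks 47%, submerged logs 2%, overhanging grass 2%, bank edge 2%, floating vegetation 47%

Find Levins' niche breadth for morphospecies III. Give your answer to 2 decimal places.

Convert percentages to proportions (divide by 100).
Σpᵢ² = 0.47² + 0.02² + 0.02² + 0.02² + 0.47² = 0.2209 + 0.0004 + 0.0004 + 0.0004 + 0.2209 = 0.4430
B = 1 / 0.4430 = 2.2573

2.26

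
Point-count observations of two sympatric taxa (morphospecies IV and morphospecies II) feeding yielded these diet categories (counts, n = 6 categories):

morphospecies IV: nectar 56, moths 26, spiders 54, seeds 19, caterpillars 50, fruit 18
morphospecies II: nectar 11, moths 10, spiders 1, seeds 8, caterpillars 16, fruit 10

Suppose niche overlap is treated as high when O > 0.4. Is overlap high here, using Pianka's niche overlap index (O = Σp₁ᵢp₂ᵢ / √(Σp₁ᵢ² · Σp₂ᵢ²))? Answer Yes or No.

Proportions for morphospecies IV (n=223): 56/223=0.2511, 26/223=0.1166, 54/223=0.2422, 19/223=0.0852, 50/223=0.2242, 18/223=0.0807
Proportions for morphospecies II (n=56): 11/56=0.1964, 10/56=0.1786, 1/56=0.0179, 8/56=0.1429, 16/56=0.2857, 10/56=0.1786
Σ p₁ᵢp₂ᵢ = 0.049316 + 0.020825 + 0.004335 + 0.012175 + 0.064054 + 0.014413 = 0.165118
Σp_1ᵢ² = 0.2511² + 0.1166² + 0.2422² + 0.0852² + 0.2242² + 0.0807² = 0.063051 + 0.013596 + 0.058661 + 0.007259 + 0.050266 + 0.006512 = 0.199345
Σp_2ᵢ² = 0.1964² + 0.1786² + 0.0179² + 0.1429² + 0.2857² + 0.1786² = 0.038573 + 0.031898 + 0.000320 + 0.020420 + 0.081624 + 0.031898 = 0.204733
O = 0.165118 / √(0.199345 × 0.204733) = 0.165118 / 0.2020210 = 0.8173
O = 0.8173 > 0.4 → Yes.

Yes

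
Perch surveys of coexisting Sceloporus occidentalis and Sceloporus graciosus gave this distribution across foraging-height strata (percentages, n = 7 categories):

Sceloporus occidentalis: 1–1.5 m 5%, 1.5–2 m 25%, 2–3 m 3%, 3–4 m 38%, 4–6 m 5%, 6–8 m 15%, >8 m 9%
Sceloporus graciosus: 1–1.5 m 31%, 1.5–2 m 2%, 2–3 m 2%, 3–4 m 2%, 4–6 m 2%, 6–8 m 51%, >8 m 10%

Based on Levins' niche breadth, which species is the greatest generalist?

Sceloporus occidentalis

Convert percentages to proportions (divide by 100).
Σp_occiᵢ² = 0.05² + 0.25² + 0.03² + 0.38² + 0.05² + 0.15² + 0.09² = 0.0025 + 0.0625 + 0.0009 + 0.1444 + 0.0025 + 0.0225 + 0.0081 = 0.2434
B_occi = 1 / 0.2434 = 4.1085
Σp_gracᵢ² = 0.31² + 0.02² + 0.02² + 0.02² + 0.02² + 0.51² + 0.10² = 0.0961 + 0.0004 + 0.0004 + 0.0004 + 0.0004 + 0.2601 + 0.0100 = 0.3678
B_grac = 1 / 0.3678 = 2.7189
Highest B → broadest niche (most generalist): Sceloporus occidentalis (B = 4.11).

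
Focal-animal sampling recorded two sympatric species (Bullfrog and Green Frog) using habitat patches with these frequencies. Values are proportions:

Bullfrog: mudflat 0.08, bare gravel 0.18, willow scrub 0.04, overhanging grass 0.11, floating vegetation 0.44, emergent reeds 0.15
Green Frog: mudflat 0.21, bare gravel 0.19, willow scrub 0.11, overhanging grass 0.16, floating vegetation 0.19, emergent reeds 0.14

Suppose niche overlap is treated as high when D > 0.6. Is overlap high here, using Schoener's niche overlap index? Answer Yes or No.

Σ|p₁ᵢ − p₂ᵢ| = 0.13 + 0.01 + 0.07 + 0.05 + 0.25 + 0.01 = 0.52
D = 1 − ½ × 0.52 = 1 − 0.260 = 0.7400
D = 0.7400 > 0.6 → Yes.

Yes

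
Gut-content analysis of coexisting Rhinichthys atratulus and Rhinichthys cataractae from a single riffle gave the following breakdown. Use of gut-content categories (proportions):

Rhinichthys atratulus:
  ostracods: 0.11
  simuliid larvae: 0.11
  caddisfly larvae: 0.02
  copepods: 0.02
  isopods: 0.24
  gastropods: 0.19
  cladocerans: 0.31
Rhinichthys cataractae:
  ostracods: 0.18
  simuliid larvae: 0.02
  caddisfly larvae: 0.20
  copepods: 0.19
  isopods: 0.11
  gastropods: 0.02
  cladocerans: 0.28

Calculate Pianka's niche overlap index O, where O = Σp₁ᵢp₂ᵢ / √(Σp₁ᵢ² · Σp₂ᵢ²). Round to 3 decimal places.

Σ p₁ᵢp₂ᵢ = 0.0198 + 0.0022 + 0.0040 + 0.0038 + 0.0264 + 0.0038 + 0.0868 = 0.1468
Σp_1ᵢ² = 0.11² + 0.11² + 0.02² + 0.02² + 0.24² + 0.19² + 0.31² = 0.0121 + 0.0121 + 0.0004 + 0.0004 + 0.0576 + 0.0361 + 0.0961 = 0.2148
Σp_2ᵢ² = 0.18² + 0.02² + 0.20² + 0.19² + 0.11² + 0.02² + 0.28² = 0.0324 + 0.0004 + 0.0400 + 0.0361 + 0.0121 + 0.0004 + 0.0784 = 0.1998
O = 0.1468 / √(0.2148 × 0.1998) = 0.1468 / 0.207164 = 0.70862

0.709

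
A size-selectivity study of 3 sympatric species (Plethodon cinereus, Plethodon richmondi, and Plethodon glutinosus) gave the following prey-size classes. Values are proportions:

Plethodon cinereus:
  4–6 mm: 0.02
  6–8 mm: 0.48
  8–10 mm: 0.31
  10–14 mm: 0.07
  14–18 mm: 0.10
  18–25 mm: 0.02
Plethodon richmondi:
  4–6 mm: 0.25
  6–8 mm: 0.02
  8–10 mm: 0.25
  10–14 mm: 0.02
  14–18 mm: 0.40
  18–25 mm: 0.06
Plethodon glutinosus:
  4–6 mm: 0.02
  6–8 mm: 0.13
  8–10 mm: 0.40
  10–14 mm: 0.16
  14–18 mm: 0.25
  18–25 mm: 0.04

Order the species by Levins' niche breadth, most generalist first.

Σp_cineᵢ² = 0.02² + 0.48² + 0.31² + 0.07² + 0.10² + 0.02² = 0.0004 + 0.2304 + 0.0961 + 0.0049 + 0.0100 + 0.0004 = 0.3422
B_cine = 1 / 0.3422 = 2.9223
Σp_richᵢ² = 0.25² + 0.02² + 0.25² + 0.02² + 0.40² + 0.06² = 0.0625 + 0.0004 + 0.0625 + 0.0004 + 0.1600 + 0.0036 = 0.2894
B_rich = 1 / 0.2894 = 3.4554
Σp_glutᵢ² = 0.02² + 0.13² + 0.40² + 0.16² + 0.25² + 0.04² = 0.0004 + 0.0169 + 0.1600 + 0.0256 + 0.0625 + 0.0016 = 0.2670
B_glut = 1 / 0.2670 = 3.7453
Ranking by B (broadest → narrowest): Plethodon glutinosus (3.75) > Plethodon richmondi (3.46) > Plethodon cinereus (2.92)

Plethodon glutinosus > Plethodon richmondi > Plethodon cinereus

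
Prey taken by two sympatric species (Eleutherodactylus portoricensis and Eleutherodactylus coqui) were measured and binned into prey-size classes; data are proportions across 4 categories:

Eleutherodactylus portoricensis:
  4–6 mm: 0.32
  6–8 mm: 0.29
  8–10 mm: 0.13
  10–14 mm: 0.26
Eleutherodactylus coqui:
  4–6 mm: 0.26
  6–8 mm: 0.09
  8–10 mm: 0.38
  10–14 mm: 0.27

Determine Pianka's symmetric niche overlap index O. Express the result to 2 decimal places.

Σ p₁ᵢp₂ᵢ = 0.0832 + 0.0261 + 0.0494 + 0.0702 = 0.2289
Σp_1ᵢ² = 0.32² + 0.29² + 0.13² + 0.26² = 0.1024 + 0.0841 + 0.0169 + 0.0676 = 0.2710
Σp_2ᵢ² = 0.26² + 0.09² + 0.38² + 0.27² = 0.0676 + 0.0081 + 0.1444 + 0.0729 = 0.2930
O = 0.2289 / √(0.2710 × 0.2930) = 0.2289 / 0.28179 = 0.8123

0.81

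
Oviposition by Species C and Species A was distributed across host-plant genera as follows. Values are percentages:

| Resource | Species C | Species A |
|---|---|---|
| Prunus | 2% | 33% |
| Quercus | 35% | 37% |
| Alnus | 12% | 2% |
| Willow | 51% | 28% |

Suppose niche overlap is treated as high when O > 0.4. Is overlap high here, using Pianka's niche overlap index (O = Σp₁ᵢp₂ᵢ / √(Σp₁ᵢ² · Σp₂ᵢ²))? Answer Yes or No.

Yes

Convert percentages to proportions (divide by 100).
Σ p₁ᵢp₂ᵢ = 0.0066 + 0.1295 + 0.0024 + 0.1428 = 0.2813
Σp_1ᵢ² = 0.02² + 0.35² + 0.12² + 0.51² = 0.0004 + 0.1225 + 0.0144 + 0.2601 = 0.3974
Σp_2ᵢ² = 0.33² + 0.37² + 0.02² + 0.28² = 0.1089 + 0.1369 + 0.0004 + 0.0784 = 0.3246
O = 0.2813 / √(0.3974 × 0.3246) = 0.2813 / 0.35916 = 0.7832
O = 0.7832 > 0.4 → Yes.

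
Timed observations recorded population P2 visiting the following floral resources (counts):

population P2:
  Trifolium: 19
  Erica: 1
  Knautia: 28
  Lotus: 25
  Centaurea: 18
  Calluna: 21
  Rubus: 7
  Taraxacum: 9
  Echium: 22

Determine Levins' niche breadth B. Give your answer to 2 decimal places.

Proportions for population P2 (n=150): 19/150=0.1267, 1/150=0.0067, 28/150=0.1867, 25/150=0.1667, 18/150=0.1200, 21/150=0.1400, 7/150=0.0467, 9/150=0.0600, 22/150=0.1467
Σpᵢ² = 0.1267² + 0.0067² + 0.1867² + 0.1667² + 0.1200² + 0.1400² + 0.0467² + 0.0600² + 0.1467² = 0.016053 + 0.000045 + 0.034857 + 0.027789 + 0.014400 + 0.019600 + 0.002181 + 0.003600 + 0.021521 = 0.140046
B = 1 / 0.140046 = 7.1405

7.14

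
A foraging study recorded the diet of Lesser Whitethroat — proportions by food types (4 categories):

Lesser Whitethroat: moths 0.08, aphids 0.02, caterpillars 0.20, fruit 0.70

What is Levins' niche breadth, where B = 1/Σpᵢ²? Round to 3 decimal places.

1.863

Σpᵢ² = 0.08² + 0.02² + 0.20² + 0.70² = 0.0064 + 0.0004 + 0.0400 + 0.4900 = 0.5368
B = 1 / 0.5368 = 1.86289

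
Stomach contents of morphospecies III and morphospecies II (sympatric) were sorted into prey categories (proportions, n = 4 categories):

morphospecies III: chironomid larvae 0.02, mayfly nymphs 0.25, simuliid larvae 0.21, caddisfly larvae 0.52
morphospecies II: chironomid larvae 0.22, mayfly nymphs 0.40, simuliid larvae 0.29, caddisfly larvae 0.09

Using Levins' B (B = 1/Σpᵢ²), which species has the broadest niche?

Σp_IIIᵢ² = 0.02² + 0.25² + 0.21² + 0.52² = 0.0004 + 0.0625 + 0.0441 + 0.2704 = 0.3774
B_III = 1 / 0.3774 = 2.6497
Σp_IIᵢ² = 0.22² + 0.40² + 0.29² + 0.09² = 0.0484 + 0.1600 + 0.0841 + 0.0081 = 0.3006
B_II = 1 / 0.3006 = 3.3267
Highest B → broadest niche (most generalist): morphospecies II (B = 3.33).

morphospecies II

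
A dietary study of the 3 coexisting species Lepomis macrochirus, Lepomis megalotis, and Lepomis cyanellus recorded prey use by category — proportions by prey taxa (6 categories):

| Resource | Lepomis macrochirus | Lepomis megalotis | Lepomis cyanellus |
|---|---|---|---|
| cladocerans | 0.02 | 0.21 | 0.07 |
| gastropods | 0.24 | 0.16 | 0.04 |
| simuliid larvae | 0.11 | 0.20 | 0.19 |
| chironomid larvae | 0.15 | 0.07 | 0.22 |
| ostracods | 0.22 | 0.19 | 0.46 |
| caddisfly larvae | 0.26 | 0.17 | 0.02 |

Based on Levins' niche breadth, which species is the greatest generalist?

Lepomis megalotis

Σp_macrᵢ² = 0.02² + 0.24² + 0.11² + 0.15² + 0.22² + 0.26² = 0.0004 + 0.0576 + 0.0121 + 0.0225 + 0.0484 + 0.0676 = 0.2086
B_macr = 1 / 0.2086 = 4.7939
Σp_megaᵢ² = 0.21² + 0.16² + 0.20² + 0.07² + 0.19² + 0.17² = 0.0441 + 0.0256 + 0.0400 + 0.0049 + 0.0361 + 0.0289 = 0.1796
B_mega = 1 / 0.1796 = 5.5679
Σp_cyanᵢ² = 0.07² + 0.04² + 0.19² + 0.22² + 0.46² + 0.02² = 0.0049 + 0.0016 + 0.0361 + 0.0484 + 0.2116 + 0.0004 = 0.3030
B_cyan = 1 / 0.3030 = 3.3003
Highest B → broadest niche (most generalist): Lepomis megalotis (B = 5.57).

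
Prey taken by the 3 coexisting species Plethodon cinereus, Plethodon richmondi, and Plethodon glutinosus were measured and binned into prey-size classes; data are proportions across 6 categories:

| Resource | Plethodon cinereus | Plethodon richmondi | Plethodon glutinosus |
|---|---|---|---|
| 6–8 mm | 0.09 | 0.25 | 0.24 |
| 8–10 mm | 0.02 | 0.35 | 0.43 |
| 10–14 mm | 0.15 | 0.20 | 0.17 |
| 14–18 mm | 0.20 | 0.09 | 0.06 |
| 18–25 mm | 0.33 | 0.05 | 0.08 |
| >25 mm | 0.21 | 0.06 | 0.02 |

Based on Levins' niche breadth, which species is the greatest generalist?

Plethodon cinereus

Σp_cineᵢ² = 0.09² + 0.02² + 0.15² + 0.20² + 0.33² + 0.21² = 0.0081 + 0.0004 + 0.0225 + 0.0400 + 0.1089 + 0.0441 = 0.2240
B_cine = 1 / 0.2240 = 4.4643
Σp_richᵢ² = 0.25² + 0.35² + 0.20² + 0.09² + 0.05² + 0.06² = 0.0625 + 0.1225 + 0.0400 + 0.0081 + 0.0025 + 0.0036 = 0.2392
B_rich = 1 / 0.2392 = 4.1806
Σp_glutᵢ² = 0.24² + 0.43² + 0.17² + 0.06² + 0.08² + 0.02² = 0.0576 + 0.1849 + 0.0289 + 0.0036 + 0.0064 + 0.0004 = 0.2818
B_glut = 1 / 0.2818 = 3.5486
Highest B → broadest niche (most generalist): Plethodon cinereus (B = 4.46).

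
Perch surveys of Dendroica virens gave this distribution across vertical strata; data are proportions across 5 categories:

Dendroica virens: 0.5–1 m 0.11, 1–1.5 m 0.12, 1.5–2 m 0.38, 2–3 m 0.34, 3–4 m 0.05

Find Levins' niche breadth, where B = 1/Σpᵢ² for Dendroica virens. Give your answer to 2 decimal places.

Σpᵢ² = 0.11² + 0.12² + 0.38² + 0.34² + 0.05² = 0.0121 + 0.0144 + 0.1444 + 0.1156 + 0.0025 = 0.2890
B = 1 / 0.2890 = 3.4602

3.46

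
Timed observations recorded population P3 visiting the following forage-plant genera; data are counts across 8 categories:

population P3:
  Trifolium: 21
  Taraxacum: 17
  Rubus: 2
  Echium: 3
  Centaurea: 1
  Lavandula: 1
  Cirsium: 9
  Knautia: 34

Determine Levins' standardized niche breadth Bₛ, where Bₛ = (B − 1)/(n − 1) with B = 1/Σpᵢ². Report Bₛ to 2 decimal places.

0.42

Proportions for population P3 (n=88): 21/88=0.2386, 17/88=0.1932, 2/88=0.0227, 3/88=0.0341, 1/88=0.0114, 1/88=0.0114, 9/88=0.1023, 34/88=0.3864
Σpᵢ² = 0.2386² + 0.1932² + 0.0227² + 0.0341² + 0.0114² + 0.0114² + 0.1023² + 0.3864² = 0.056930 + 0.037326 + 0.000515 + 0.001163 + 0.000130 + 0.000130 + 0.010465 + 0.149305 = 0.255964
B = 1 / 0.255964 = 3.9068
Bₛ = (B − 1)/(n − 1) = (3.9068 − 1)/(8 − 1) = 2.9068/7 = 0.4153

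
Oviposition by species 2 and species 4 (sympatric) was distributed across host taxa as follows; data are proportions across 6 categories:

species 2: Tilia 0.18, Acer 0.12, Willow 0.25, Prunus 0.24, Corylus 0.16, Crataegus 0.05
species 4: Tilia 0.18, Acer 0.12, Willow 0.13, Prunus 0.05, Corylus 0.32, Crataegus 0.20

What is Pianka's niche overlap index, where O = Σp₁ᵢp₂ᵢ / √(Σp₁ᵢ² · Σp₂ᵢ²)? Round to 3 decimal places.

Σ p₁ᵢp₂ᵢ = 0.0324 + 0.0144 + 0.0325 + 0.0120 + 0.0512 + 0.0100 = 0.1525
Σp_1ᵢ² = 0.18² + 0.12² + 0.25² + 0.24² + 0.16² + 0.05² = 0.0324 + 0.0144 + 0.0625 + 0.0576 + 0.0256 + 0.0025 = 0.1950
Σp_2ᵢ² = 0.18² + 0.12² + 0.13² + 0.05² + 0.32² + 0.20² = 0.0324 + 0.0144 + 0.0169 + 0.0025 + 0.1024 + 0.0400 = 0.2086
O = 0.1525 / √(0.1950 × 0.2086) = 0.1525 / 0.201685 = 0.75613

0.756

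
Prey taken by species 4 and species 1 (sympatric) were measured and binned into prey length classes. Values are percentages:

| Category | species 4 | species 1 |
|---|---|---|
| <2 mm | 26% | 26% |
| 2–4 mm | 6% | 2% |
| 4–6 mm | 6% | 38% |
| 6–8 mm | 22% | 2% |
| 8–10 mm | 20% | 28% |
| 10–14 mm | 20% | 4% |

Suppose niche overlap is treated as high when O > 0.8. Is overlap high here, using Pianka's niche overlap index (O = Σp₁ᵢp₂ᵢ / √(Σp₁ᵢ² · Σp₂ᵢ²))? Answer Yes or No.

Convert percentages to proportions (divide by 100).
Σ p₁ᵢp₂ᵢ = 0.0676 + 0.0012 + 0.0228 + 0.0044 + 0.0560 + 0.0080 = 0.1600
Σp_1ᵢ² = 0.26² + 0.06² + 0.06² + 0.22² + 0.20² + 0.20² = 0.0676 + 0.0036 + 0.0036 + 0.0484 + 0.0400 + 0.0400 = 0.2032
Σp_2ᵢ² = 0.26² + 0.02² + 0.38² + 0.02² + 0.28² + 0.04² = 0.0676 + 0.0004 + 0.1444 + 0.0004 + 0.0784 + 0.0016 = 0.2928
O = 0.1600 / √(0.2032 × 0.2928) = 0.1600 / 0.24392 = 0.6560
O = 0.6560 < 0.8 → No.

No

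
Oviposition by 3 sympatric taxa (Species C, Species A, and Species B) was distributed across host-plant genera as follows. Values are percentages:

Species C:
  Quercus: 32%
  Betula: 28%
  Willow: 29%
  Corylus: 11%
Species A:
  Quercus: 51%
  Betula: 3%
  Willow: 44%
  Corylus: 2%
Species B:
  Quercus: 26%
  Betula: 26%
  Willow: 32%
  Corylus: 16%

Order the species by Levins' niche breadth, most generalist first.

Convert percentages to proportions (divide by 100).
Σp_Cᵢ² = 0.32² + 0.28² + 0.29² + 0.11² = 0.1024 + 0.0784 + 0.0841 + 0.0121 = 0.2770
B_C = 1 / 0.2770 = 3.6101
Σp_Aᵢ² = 0.51² + 0.03² + 0.44² + 0.02² = 0.2601 + 0.0009 + 0.1936 + 0.0004 = 0.4550
B_A = 1 / 0.4550 = 2.1978
Σp_Bᵢ² = 0.26² + 0.26² + 0.32² + 0.16² = 0.0676 + 0.0676 + 0.1024 + 0.0256 = 0.2632
B_B = 1 / 0.2632 = 3.7994
Ranking by B (broadest → narrowest): Species B (3.80) > Species C (3.61) > Species A (2.20)

Species B > Species C > Species A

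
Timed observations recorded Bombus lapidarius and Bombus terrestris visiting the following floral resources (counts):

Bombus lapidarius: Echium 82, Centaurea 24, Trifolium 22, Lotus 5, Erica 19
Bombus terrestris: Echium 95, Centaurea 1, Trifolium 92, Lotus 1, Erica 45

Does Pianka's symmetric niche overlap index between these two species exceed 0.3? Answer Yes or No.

Proportions for Bombus lapidarius (n=152): 82/152=0.5395, 24/152=0.1579, 22/152=0.1447, 5/152=0.0329, 19/152=0.1250
Proportions for Bombus terrestris (n=234): 95/234=0.4060, 1/234=0.0043, 92/234=0.3932, 1/234=0.0043, 45/234=0.1923
Σ p₁ᵢp₂ᵢ = 0.219037 + 0.000679 + 0.056896 + 0.000141 + 0.024038 = 0.300791
Σp_1ᵢ² = 0.5395² + 0.1579² + 0.1447² + 0.0329² + 0.1250² = 0.291060 + 0.024932 + 0.020938 + 0.001082 + 0.015625 = 0.353637
Σp_2ᵢ² = 0.4060² + 0.0043² + 0.3932² + 0.0043² + 0.1923² = 0.164836 + 0.000018 + 0.154606 + 0.000018 + 0.036979 = 0.356457
O = 0.300791 / √(0.353637 × 0.356457) = 0.300791 / 0.3550442 = 0.8472
O = 0.8472 > 0.3 → Yes.

Yes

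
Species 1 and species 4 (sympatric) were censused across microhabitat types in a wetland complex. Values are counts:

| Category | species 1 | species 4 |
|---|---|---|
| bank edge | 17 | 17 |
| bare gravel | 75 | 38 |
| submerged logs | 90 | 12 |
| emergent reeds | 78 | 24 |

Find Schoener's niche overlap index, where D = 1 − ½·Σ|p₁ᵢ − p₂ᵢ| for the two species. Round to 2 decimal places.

0.75

Proportions for species 1 (n=260): 17/260=0.0654, 75/260=0.2885, 90/260=0.3462, 78/260=0.3000
Proportions for species 4 (n=91): 17/91=0.1868, 38/91=0.4176, 12/91=0.1319, 24/91=0.2637
Σ|p₁ᵢ − p₂ᵢ| = 0.1214 + 0.1291 + 0.2143 + 0.0363 = 0.5011
D = 1 − ½ × 0.5011 = 1 − 0.25055 = 0.74945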